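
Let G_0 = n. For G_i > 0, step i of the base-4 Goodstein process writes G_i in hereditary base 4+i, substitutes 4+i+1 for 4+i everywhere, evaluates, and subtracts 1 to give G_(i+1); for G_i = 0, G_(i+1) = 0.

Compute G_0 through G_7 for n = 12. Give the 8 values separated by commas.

(0) 12|_4 = 3·4 ↦ 3·5|_5 = 15 ⇒ 14
(1) 14|_5 = 2·5 + 4 ↦ 2·6 + 4|_6 = 16 ⇒ 15
(2) 15|_6 = 2·6 + 3 ↦ 2·7 + 3|_7 = 17 ⇒ 16
(3) 16|_7 = 2·7 + 2 ↦ 2·8 + 2|_8 = 18 ⇒ 17
(4) 17|_8 = 2·8 + 1 ↦ 2·9 + 1|_9 = 19 ⇒ 18
(5) 18|_9 = 2·9 ↦ 2·10|_10 = 20 ⇒ 19
(6) 19|_10 = 10 + 9 ↦ 11 + 9|_11 = 20 ⇒ 19

12, 14, 15, 16, 17, 18, 19, 19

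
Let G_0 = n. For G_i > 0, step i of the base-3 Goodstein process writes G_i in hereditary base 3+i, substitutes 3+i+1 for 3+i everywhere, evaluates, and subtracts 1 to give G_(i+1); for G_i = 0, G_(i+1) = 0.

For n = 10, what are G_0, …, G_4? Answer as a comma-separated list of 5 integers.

10, 16, 24, 27, 30

(0) 10|_3 = 3^2 + 1 ↦ 4^2 + 1|_4 = 17 ⇒ 16
(1) 16|_4 = 4^2 ↦ 5^2|_5 = 25 ⇒ 24
(2) 24|_5 = 4·5 + 4 ↦ 4·6 + 4|_6 = 28 ⇒ 27
(3) 27|_6 = 4·6 + 3 ↦ 4·7 + 3|_7 = 31 ⇒ 30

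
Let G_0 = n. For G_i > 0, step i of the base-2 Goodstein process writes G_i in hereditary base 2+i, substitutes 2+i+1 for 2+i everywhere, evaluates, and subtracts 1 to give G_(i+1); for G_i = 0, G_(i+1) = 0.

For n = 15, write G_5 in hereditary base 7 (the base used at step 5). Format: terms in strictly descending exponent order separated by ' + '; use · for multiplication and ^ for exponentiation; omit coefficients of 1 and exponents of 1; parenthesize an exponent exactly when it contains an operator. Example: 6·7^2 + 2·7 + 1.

i=0: 15 = 2^(2 + 1) + 2^2 + 2 + 1 (b=2); 2→3: 3^(3 + 1) + 3^3 + 3 + 1 = 112; 112−1 = 111
i=1: 111 = 3^(3 + 1) + 3^3 + 3 (b=3); 3→4: 4^(4 + 1) + 4^4 + 4 = 1284; 1284−1 = 1283
i=2: 1283 = 4^(4 + 1) + 4^4 + 3 (b=4); 4→5: 5^(5 + 1) + 5^5 + 3 = 18753; 18753−1 = 18752
i=3: 18752 = 5^(5 + 1) + 5^5 + 2 (b=5); 5→6: 6^(6 + 1) + 6^6 + 2 = 326594; 326594−1 = 326593
i=4: 326593 = 6^(6 + 1) + 6^6 + 1 (b=6); 6→7: 7^(7 + 1) + 7^7 + 1 = 6588345; 6588345−1 = 6588344
i=5: 6588344 = 7^(7 + 1) + 7^7 (b=7); 7→8: 8^(8 + 1) + 8^8 = 150994944; 150994944−1 = 150994943

7^(7 + 1) + 7^7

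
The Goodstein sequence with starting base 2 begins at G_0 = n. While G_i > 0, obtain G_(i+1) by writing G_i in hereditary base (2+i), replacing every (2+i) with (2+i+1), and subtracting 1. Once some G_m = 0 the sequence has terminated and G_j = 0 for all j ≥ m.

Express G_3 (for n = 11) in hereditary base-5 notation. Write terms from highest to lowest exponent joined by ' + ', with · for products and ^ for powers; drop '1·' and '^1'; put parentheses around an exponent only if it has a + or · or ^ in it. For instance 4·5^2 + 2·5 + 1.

5^(5 + 1) + 2

G_0 = 11. HB_2(11) = 2^(2 + 1) + 2 + 1. Bump = 85. G_1 = 84.
G_1 = 84. HB_3(84) = 3^(3 + 1) + 3. Bump = 1028. G_2 = 1027.
G_2 = 1027. HB_4(1027) = 4^(4 + 1) + 3. Bump = 15628. G_3 = 15627.
G_3 = 15627. HB_5(15627) = 5^(5 + 1) + 2. Bump = 279938. G_4 = 279937.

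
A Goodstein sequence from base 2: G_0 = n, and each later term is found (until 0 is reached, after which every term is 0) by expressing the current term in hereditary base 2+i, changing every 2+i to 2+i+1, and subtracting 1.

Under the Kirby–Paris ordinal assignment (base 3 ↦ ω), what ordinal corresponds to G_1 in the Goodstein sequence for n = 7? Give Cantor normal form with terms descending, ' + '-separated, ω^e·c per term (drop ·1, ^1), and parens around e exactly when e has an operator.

[0] 7 ≡ 2^2 + 2 + 1 (base 2). Lift 3: 31. −1: 30.
[1] 30 ≡ 3^3 + 3 (base 3). Lift 4: 260. −1: 259.

ω^ω + ω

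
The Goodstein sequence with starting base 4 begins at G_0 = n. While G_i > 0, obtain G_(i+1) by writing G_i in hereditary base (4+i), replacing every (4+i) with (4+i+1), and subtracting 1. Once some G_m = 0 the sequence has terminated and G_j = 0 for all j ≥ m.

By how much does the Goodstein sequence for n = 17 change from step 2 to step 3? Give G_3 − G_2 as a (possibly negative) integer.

4

17 —HB4→ 4^2 + 1 —bump→ 5^2 + 1 = 26 —(−1)→ 25
25 —HB5→ 5^2 —bump→ 6^2 = 36 —(−1)→ 35
35 —HB6→ 5·6 + 5 —bump→ 5·7 + 5 = 40 —(−1)→ 39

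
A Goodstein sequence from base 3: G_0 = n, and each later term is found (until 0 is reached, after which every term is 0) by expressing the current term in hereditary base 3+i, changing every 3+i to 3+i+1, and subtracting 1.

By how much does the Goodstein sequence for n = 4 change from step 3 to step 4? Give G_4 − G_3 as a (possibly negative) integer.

base 3: 4 = 3 + 1; at 4: 4 + 1 = 5; next = 4
base 4: 4 = 4; at 5: 5 = 5; next = 4
base 5: 4 = 4; at 6: 4 = 4; next = 3
base 6: 3 = 3; at 7: 3 = 3; next = 2

-1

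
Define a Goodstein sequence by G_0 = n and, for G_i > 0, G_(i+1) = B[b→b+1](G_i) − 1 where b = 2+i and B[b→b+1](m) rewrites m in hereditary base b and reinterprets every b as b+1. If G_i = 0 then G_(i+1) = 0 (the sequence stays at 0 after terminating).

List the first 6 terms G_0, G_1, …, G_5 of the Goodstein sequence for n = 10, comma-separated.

(0) 10|_2 = 2^(2 + 1) + 2 ↦ 3^(3 + 1) + 3|_3 = 84 ⇒ 83
(1) 83|_3 = 3^(3 + 1) + 2 ↦ 4^(4 + 1) + 2|_4 = 1026 ⇒ 1025
(2) 1025|_4 = 4^(4 + 1) + 1 ↦ 5^(5 + 1) + 1|_5 = 15626 ⇒ 15625
(3) 15625|_5 = 5^(5 + 1) ↦ 6^(6 + 1)|_6 = 279936 ⇒ 279935
(4) 279935|_6 = 5·6^6 + 5·6^5 + 5·6^4 + 5·6^3 + 5·6^2 + 5·6 + 5 ↦ 5·7^7 + 5·7^5 + 5·7^4 + 5·7^3 + 5·7^2 + 5·7 + 5|_7 = 4215755 ⇒ 4215754

10, 83, 1025, 15625, 279935, 4215754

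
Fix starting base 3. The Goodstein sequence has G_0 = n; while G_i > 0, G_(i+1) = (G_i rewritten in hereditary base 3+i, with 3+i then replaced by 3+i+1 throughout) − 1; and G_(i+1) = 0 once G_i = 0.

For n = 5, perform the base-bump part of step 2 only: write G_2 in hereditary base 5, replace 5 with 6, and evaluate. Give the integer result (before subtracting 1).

6

i=0: 5 = 3 + 2 (b=3); 3→4: 4 + 2 = 6; 6−1 = 5
i=1: 5 = 4 + 1 (b=4); 4→5: 5 + 1 = 6; 6−1 = 5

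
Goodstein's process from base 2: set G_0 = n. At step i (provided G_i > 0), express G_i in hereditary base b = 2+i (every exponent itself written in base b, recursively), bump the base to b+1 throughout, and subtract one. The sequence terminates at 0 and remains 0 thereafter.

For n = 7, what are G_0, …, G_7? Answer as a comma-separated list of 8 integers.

7, 30, 259, 3127, 46657, 823543, 16777215, 37665879

step 0: 7 = 2^2 + 2 + 1; sub 3 for 2: 3^3 + 3 + 1; = 31; G_1 = 31−1 = 30
step 1: 30 = 3^3 + 3; sub 4 for 3: 4^4 + 4; = 260; G_2 = 260−1 = 259
step 2: 259 = 4^4 + 3; sub 5 for 4: 5^5 + 3; = 3128; G_3 = 3128−1 = 3127
step 3: 3127 = 5^5 + 2; sub 6 for 5: 6^6 + 2; = 46658; G_4 = 46658−1 = 46657
step 4: 46657 = 6^6 + 1; sub 7 for 6: 7^7 + 1; = 823544; G_5 = 823544−1 = 823543
step 5: 823543 = 7^7; sub 8 for 7: 8^8; = 16777216; G_6 = 16777216−1 = 16777215
step 6: 16777215 = 7·8^7 + 7·8^6 + 7·8^5 + 7·8^4 + 7·8^3 + 7·8^2 + 7·8 + 7; sub 9 for 8: 7·9^7 + 7·9^6 + 7·9^5 + 7·9^4 + 7·9^3 + 7·9^2 + 7·9 + 7; = 37665880; G_7 = 37665880−1 = 37665879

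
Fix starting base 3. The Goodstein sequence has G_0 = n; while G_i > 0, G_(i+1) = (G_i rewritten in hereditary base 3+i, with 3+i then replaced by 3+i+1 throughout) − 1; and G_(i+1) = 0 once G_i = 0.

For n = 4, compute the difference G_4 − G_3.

-1

[0] 4 ≡ 3 + 1 (base 3). Lift 4: 5. −1: 4.
[1] 4 ≡ 4 (base 4). Lift 5: 5. −1: 4.
[2] 4 ≡ 4 (base 5). Lift 6: 4. −1: 3.
[3] 3 ≡ 3 (base 6). Lift 7: 3. −1: 2.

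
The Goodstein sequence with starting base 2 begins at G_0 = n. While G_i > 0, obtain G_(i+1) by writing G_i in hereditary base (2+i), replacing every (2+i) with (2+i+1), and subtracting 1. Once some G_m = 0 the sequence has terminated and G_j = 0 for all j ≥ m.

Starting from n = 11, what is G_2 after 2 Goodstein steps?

1027

G_0=11  [base 2] 2^(2 + 1) + 2 + 1  →[2↦3]→  3^(3 + 1) + 3 + 1 = 85  −1 ⇒ G_1=84
G_1=84  [base 3] 3^(3 + 1) + 3  →[3↦4]→  4^(4 + 1) + 4 = 1028  −1 ⇒ G_2=1027
G_2=1027  [base 4] 4^(4 + 1) + 3  →[4↦5]→  5^(5 + 1) + 3 = 15628  −1 ⇒ G_3=15627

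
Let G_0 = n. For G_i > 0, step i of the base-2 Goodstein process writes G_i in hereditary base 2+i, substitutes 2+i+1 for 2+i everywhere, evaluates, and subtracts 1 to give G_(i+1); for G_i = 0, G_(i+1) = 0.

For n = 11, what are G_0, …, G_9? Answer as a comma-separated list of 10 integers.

11, 84, 1027, 15627, 279937, 5764801, 134217727, 2749609302, 70077777775, 1997331745490

G_0 = 11. HB_2(11) = 2^(2 + 1) + 2 + 1. Bump = 85. G_1 = 84.
G_1 = 84. HB_3(84) = 3^(3 + 1) + 3. Bump = 1028. G_2 = 1027.
G_2 = 1027. HB_4(1027) = 4^(4 + 1) + 3. Bump = 15628. G_3 = 15627.
G_3 = 15627. HB_5(15627) = 5^(5 + 1) + 2. Bump = 279938. G_4 = 279937.
G_4 = 279937. HB_6(279937) = 6^(6 + 1) + 1. Bump = 5764802. G_5 = 5764801.
G_5 = 5764801. HB_7(5764801) = 7^(7 + 1). Bump = 134217728. G_6 = 134217727.
G_6 = 134217727. HB_8(134217727) = 7·8^8 + 7·8^7 + 7·8^6 + 7·8^5 + 7·8^4 + 7·8^3 + 7·8^2 + 7·8 + 7. Bump = 2749609303. G_7 = 2749609302.
G_7 = 2749609302. HB_9(2749609302) = 7·9^9 + 7·9^7 + 7·9^6 + 7·9^5 + 7·9^4 + 7·9^3 + 7·9^2 + 7·9 + 6. Bump = 70077777776. G_8 = 70077777775.
G_8 = 70077777775. HB_10(70077777775) = 7·10^10 + 7·10^7 + 7·10^6 + 7·10^5 + 7·10^4 + 7·10^3 + 7·10^2 + 7·10 + 5. Bump = 1997331745491. G_9 = 1997331745490.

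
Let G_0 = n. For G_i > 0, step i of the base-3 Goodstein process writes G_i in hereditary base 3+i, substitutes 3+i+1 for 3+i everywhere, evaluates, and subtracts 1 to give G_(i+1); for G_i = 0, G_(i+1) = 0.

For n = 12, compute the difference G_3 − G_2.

10

(0) 12|_3 = 3^2 + 3 ↦ 4^2 + 4|_4 = 20 ⇒ 19
(1) 19|_4 = 4^2 + 3 ↦ 5^2 + 3|_5 = 28 ⇒ 27
(2) 27|_5 = 5^2 + 2 ↦ 6^2 + 2|_6 = 38 ⇒ 37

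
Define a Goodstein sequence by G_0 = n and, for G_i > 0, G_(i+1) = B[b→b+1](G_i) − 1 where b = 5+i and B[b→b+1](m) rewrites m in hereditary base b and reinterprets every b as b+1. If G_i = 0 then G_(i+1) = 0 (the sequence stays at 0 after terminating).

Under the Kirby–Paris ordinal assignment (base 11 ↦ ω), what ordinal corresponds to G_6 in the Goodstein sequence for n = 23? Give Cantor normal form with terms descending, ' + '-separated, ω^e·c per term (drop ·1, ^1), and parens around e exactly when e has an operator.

[0] 23 ≡ 4·5 + 3 (base 5). Lift 6: 27. −1: 26.
[1] 26 ≡ 4·6 + 2 (base 6). Lift 7: 30. −1: 29.
[2] 29 ≡ 4·7 + 1 (base 7). Lift 8: 33. −1: 32.
[3] 32 ≡ 4·8 (base 8). Lift 9: 36. −1: 35.
[4] 35 ≡ 3·9 + 8 (base 9). Lift 10: 38. −1: 37.
[5] 37 ≡ 3·10 + 7 (base 10). Lift 11: 40. −1: 39.

ω·3 + 6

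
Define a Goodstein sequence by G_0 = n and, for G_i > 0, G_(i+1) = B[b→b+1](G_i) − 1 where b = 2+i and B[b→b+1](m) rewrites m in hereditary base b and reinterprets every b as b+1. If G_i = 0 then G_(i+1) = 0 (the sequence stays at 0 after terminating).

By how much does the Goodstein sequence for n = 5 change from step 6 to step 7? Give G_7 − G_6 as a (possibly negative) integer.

[0] 5 ≡ 2^2 + 1 (base 2). Lift 3: 28. −1: 27.
[1] 27 ≡ 3^3 (base 3). Lift 4: 256. −1: 255.
[2] 255 ≡ 3·4^3 + 3·4^2 + 3·4 + 3 (base 4). Lift 5: 468. −1: 467.
[3] 467 ≡ 3·5^3 + 3·5^2 + 3·5 + 2 (base 5). Lift 6: 776. −1: 775.
[4] 775 ≡ 3·6^3 + 3·6^2 + 3·6 + 1 (base 6). Lift 7: 1198. −1: 1197.
[5] 1197 ≡ 3·7^3 + 3·7^2 + 3·7 (base 7). Lift 8: 1752. −1: 1751.
[6] 1751 ≡ 3·8^3 + 3·8^2 + 2·8 + 7 (base 8). Lift 9: 2455. −1: 2454.

703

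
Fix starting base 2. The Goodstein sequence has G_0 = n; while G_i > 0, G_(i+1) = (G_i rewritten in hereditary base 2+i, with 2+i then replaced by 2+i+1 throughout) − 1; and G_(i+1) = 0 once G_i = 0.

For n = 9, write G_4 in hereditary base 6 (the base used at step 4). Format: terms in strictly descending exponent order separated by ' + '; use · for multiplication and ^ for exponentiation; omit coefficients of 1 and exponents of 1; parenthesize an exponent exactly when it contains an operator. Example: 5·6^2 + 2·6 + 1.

G_0 = 9. HB_2(9) = 2^(2 + 1) + 1. Bump = 82. G_1 = 81.
G_1 = 81. HB_3(81) = 3^(3 + 1). Bump = 1024. G_2 = 1023.
G_2 = 1023. HB_4(1023) = 3·4^4 + 3·4^3 + 3·4^2 + 3·4 + 3. Bump = 9843. G_3 = 9842.
G_3 = 9842. HB_5(9842) = 3·5^5 + 3·5^3 + 3·5^2 + 3·5 + 2. Bump = 140744. G_4 = 140743.
G_4 = 140743. HB_6(140743) = 3·6^6 + 3·6^3 + 3·6^2 + 3·6 + 1. Bump = 2471827. G_5 = 2471826.

3·6^6 + 3·6^3 + 3·6^2 + 3·6 + 1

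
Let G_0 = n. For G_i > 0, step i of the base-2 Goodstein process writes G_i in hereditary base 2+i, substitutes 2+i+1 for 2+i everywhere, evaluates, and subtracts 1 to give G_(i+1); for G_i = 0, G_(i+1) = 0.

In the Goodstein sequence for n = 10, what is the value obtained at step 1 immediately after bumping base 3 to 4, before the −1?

G_0=10  [base 2] 2^(2 + 1) + 2  →[2↦3]→  3^(3 + 1) + 3 = 84  −1 ⇒ G_1=83
G_1=83  [base 3] 3^(3 + 1) + 2  →[3↦4]→  4^(4 + 1) + 2 = 1026  −1 ⇒ G_2=1025

1026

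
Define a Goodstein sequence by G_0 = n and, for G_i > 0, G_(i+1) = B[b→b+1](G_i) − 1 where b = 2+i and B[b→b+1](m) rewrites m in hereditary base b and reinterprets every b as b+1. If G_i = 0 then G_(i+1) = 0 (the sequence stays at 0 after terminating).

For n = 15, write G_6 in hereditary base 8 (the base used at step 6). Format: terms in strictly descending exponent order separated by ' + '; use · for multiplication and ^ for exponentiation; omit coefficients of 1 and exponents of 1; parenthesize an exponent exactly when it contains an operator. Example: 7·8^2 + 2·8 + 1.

8^(8 + 1) + 7·8^7 + 7·8^6 + 7·8^5 + 7·8^4 + 7·8^3 + 7·8^2 + 7·8 + 7

[0] 15 ≡ 2^(2 + 1) + 2^2 + 2 + 1 (base 2). Lift 3: 112. −1: 111.
[1] 111 ≡ 3^(3 + 1) + 3^3 + 3 (base 3). Lift 4: 1284. −1: 1283.
[2] 1283 ≡ 4^(4 + 1) + 4^4 + 3 (base 4). Lift 5: 18753. −1: 18752.
[3] 18752 ≡ 5^(5 + 1) + 5^5 + 2 (base 5). Lift 6: 326594. −1: 326593.
[4] 326593 ≡ 6^(6 + 1) + 6^6 + 1 (base 6). Lift 7: 6588345. −1: 6588344.
[5] 6588344 ≡ 7^(7 + 1) + 7^7 (base 7). Lift 8: 150994944. −1: 150994943.
[6] 150994943 ≡ 8^(8 + 1) + 7·8^7 + 7·8^6 + 7·8^5 + 7·8^4 + 7·8^3 + 7·8^2 + 7·8 + 7 (base 8). Lift 9: 3524450281. −1: 3524450280.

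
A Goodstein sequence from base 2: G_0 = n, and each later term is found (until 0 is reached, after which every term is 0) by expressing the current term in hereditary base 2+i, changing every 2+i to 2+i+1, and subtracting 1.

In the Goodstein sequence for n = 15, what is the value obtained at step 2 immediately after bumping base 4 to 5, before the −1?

(0) 15|_2 = 2^(2 + 1) + 2^2 + 2 + 1 ↦ 3^(3 + 1) + 3^3 + 3 + 1|_3 = 112 ⇒ 111
(1) 111|_3 = 3^(3 + 1) + 3^3 + 3 ↦ 4^(4 + 1) + 4^4 + 4|_4 = 1284 ⇒ 1283
(2) 1283|_4 = 4^(4 + 1) + 4^4 + 3 ↦ 5^(5 + 1) + 5^5 + 3|_5 = 18753 ⇒ 18752

18753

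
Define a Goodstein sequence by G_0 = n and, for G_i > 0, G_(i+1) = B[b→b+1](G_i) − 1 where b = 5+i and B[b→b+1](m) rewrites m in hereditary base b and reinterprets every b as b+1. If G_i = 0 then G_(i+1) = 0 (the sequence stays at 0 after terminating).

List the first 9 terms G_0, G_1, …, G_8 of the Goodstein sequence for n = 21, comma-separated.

i=0: 21 = 4·5 + 1 (b=5); 5→6: 4·6 + 1 = 25; 25−1 = 24
i=1: 24 = 4·6 (b=6); 6→7: 4·7 = 28; 28−1 = 27
i=2: 27 = 3·7 + 6 (b=7); 7→8: 3·8 + 6 = 30; 30−1 = 29
i=3: 29 = 3·8 + 5 (b=8); 8→9: 3·9 + 5 = 32; 32−1 = 31
i=4: 31 = 3·9 + 4 (b=9); 9→10: 3·10 + 4 = 34; 34−1 = 33
i=5: 33 = 3·10 + 3 (b=10); 10→11: 3·11 + 3 = 36; 36−1 = 35
i=6: 35 = 3·11 + 2 (b=11); 11→12: 3·12 + 2 = 38; 38−1 = 37
i=7: 37 = 3·12 + 1 (b=12); 12→13: 3·13 + 1 = 40; 40−1 = 39

21, 24, 27, 29, 31, 33, 35, 37, 39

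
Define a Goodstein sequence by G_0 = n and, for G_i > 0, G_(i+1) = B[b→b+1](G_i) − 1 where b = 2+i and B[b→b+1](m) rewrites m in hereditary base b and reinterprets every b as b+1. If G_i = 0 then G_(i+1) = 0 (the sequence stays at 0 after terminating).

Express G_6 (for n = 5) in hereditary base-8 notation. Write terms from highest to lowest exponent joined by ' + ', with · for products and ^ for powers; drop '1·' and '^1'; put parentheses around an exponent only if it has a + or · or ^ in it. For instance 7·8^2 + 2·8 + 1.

base 2: 5 = 2^2 + 1; at 3: 3^3 + 1 = 28; next = 27
base 3: 27 = 3^3; at 4: 4^4 = 256; next = 255
base 4: 255 = 3·4^3 + 3·4^2 + 3·4 + 3; at 5: 3·5^3 + 3·5^2 + 3·5 + 3 = 468; next = 467
base 5: 467 = 3·5^3 + 3·5^2 + 3·5 + 2; at 6: 3·6^3 + 3·6^2 + 3·6 + 2 = 776; next = 775
base 6: 775 = 3·6^3 + 3·6^2 + 3·6 + 1; at 7: 3·7^3 + 3·7^2 + 3·7 + 1 = 1198; next = 1197
base 7: 1197 = 3·7^3 + 3·7^2 + 3·7; at 8: 3·8^3 + 3·8^2 + 3·8 = 1752; next = 1751

3·8^3 + 3·8^2 + 2·8 + 7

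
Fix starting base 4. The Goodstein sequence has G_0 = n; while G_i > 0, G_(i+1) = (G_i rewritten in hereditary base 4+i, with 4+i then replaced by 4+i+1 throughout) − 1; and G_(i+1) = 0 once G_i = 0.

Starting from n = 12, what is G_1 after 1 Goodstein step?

14

[0] 12 ≡ 3·4 (base 4). Lift 5: 15. −1: 14.
[1] 14 ≡ 2·5 + 4 (base 5). Lift 6: 16. −1: 15.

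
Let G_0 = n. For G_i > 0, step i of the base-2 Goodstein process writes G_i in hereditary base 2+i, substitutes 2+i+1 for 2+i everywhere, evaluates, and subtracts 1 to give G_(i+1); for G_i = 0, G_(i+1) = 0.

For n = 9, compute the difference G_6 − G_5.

step 0: 9 = 2^(2 + 1) + 1; sub 3 for 2: 3^(3 + 1) + 1; = 82; G_1 = 82−1 = 81
step 1: 81 = 3^(3 + 1); sub 4 for 3: 4^(4 + 1); = 1024; G_2 = 1024−1 = 1023
step 2: 1023 = 3·4^4 + 3·4^3 + 3·4^2 + 3·4 + 3; sub 5 for 4: 3·5^5 + 3·5^3 + 3·5^2 + 3·5 + 3; = 9843; G_3 = 9843−1 = 9842
step 3: 9842 = 3·5^5 + 3·5^3 + 3·5^2 + 3·5 + 2; sub 6 for 5: 3·6^6 + 3·6^3 + 3·6^2 + 3·6 + 2; = 140744; G_4 = 140744−1 = 140743
step 4: 140743 = 3·6^6 + 3·6^3 + 3·6^2 + 3·6 + 1; sub 7 for 6: 3·7^7 + 3·7^3 + 3·7^2 + 3·7 + 1; = 2471827; G_5 = 2471827−1 = 2471826
step 5: 2471826 = 3·7^7 + 3·7^3 + 3·7^2 + 3·7; sub 8 for 7: 3·8^8 + 3·8^3 + 3·8^2 + 3·8; = 50333400; G_6 = 50333400−1 = 50333399

47861573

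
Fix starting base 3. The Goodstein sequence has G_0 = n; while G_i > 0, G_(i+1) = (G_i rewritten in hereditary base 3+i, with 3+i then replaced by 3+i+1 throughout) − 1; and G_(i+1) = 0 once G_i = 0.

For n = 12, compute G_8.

G_0 = 12. HB_3(12) = 3^2 + 3. Bump = 20. G_1 = 19.
G_1 = 19. HB_4(19) = 4^2 + 3. Bump = 28. G_2 = 27.
G_2 = 27. HB_5(27) = 5^2 + 2. Bump = 38. G_3 = 37.
G_3 = 37. HB_6(37) = 6^2 + 1. Bump = 50. G_4 = 49.
G_4 = 49. HB_7(49) = 7^2. Bump = 64. G_5 = 63.
G_5 = 63. HB_8(63) = 7·8 + 7. Bump = 70. G_6 = 69.
G_6 = 69. HB_9(69) = 7·9 + 6. Bump = 76. G_7 = 75.
G_7 = 75. HB_10(75) = 7·10 + 5. Bump = 82. G_8 = 81.

81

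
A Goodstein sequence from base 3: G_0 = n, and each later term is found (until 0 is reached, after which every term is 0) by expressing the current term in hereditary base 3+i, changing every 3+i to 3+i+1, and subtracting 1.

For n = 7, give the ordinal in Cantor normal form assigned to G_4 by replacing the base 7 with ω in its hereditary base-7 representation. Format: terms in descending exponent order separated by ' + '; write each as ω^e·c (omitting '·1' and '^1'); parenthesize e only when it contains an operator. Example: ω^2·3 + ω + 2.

7 —HB3→ 2·3 + 1 —bump→ 2·4 + 1 = 9 —(−1)→ 8
8 —HB4→ 2·4 —bump→ 2·5 = 10 —(−1)→ 9
9 —HB5→ 5 + 4 —bump→ 6 + 4 = 10 —(−1)→ 9
9 —HB6→ 6 + 3 —bump→ 7 + 3 = 10 —(−1)→ 9
9 —HB7→ 7 + 2 —bump→ 8 + 2 = 10 —(−1)→ 9

ω + 2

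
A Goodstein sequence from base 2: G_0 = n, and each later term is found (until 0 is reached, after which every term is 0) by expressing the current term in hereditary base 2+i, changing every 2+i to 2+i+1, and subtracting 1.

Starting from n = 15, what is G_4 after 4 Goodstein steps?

326593

i=0: 15 = 2^(2 + 1) + 2^2 + 2 + 1 (b=2); 2→3: 3^(3 + 1) + 3^3 + 3 + 1 = 112; 112−1 = 111
i=1: 111 = 3^(3 + 1) + 3^3 + 3 (b=3); 3→4: 4^(4 + 1) + 4^4 + 4 = 1284; 1284−1 = 1283
i=2: 1283 = 4^(4 + 1) + 4^4 + 3 (b=4); 4→5: 5^(5 + 1) + 5^5 + 3 = 18753; 18753−1 = 18752
i=3: 18752 = 5^(5 + 1) + 5^5 + 2 (b=5); 5→6: 6^(6 + 1) + 6^6 + 2 = 326594; 326594−1 = 326593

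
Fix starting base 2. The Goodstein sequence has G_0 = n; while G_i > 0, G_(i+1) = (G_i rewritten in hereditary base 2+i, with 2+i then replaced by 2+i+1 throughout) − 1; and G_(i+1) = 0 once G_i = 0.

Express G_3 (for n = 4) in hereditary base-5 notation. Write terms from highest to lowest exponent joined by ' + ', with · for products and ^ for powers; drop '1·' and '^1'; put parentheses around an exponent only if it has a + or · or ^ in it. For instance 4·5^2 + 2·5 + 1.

4 —HB2→ 2^2 —bump→ 3^3 = 27 —(−1)→ 26
26 —HB3→ 2·3^2 + 2·3 + 2 —bump→ 2·4^2 + 2·4 + 2 = 42 —(−1)→ 41
41 —HB4→ 2·4^2 + 2·4 + 1 —bump→ 2·5^2 + 2·5 + 1 = 61 —(−1)→ 60

2·5^2 + 2·5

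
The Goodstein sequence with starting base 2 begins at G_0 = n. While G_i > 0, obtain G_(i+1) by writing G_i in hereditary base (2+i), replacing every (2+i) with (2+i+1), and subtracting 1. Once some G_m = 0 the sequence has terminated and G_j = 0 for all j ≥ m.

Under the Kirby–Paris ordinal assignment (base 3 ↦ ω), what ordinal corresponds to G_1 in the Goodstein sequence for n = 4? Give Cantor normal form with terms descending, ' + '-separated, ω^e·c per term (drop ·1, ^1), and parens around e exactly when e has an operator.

ω^2·2 + ω·2 + 2

base 2: 4 = 2^2; at 3: 3^3 = 27; next = 26
base 3: 26 = 2·3^2 + 2·3 + 2; at 4: 2·4^2 + 2·4 + 2 = 42; next = 41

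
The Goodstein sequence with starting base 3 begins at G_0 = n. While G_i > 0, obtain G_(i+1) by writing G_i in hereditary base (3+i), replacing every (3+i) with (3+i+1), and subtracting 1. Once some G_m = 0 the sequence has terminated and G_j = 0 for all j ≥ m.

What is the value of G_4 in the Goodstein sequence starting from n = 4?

[0] 4 ≡ 3 + 1 (base 3). Lift 4: 5. −1: 4.
[1] 4 ≡ 4 (base 4). Lift 5: 5. −1: 4.
[2] 4 ≡ 4 (base 5). Lift 6: 4. −1: 3.
[3] 3 ≡ 3 (base 6). Lift 7: 3. −1: 2.
[4] 2 ≡ 2 (base 7). Lift 8: 2. −1: 1.

2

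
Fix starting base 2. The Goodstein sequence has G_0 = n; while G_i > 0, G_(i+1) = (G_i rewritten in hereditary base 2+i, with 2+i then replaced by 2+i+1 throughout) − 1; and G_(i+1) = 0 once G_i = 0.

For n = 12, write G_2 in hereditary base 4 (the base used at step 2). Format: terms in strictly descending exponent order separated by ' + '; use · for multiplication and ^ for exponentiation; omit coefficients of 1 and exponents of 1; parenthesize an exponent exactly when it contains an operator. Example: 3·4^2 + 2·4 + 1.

4^(4 + 1) + 2·4^2 + 2·4 + 1

base 2: 12 = 2^(2 + 1) + 2^2; at 3: 3^(3 + 1) + 3^3 = 108; next = 107
base 3: 107 = 3^(3 + 1) + 2·3^2 + 2·3 + 2; at 4: 4^(4 + 1) + 2·4^2 + 2·4 + 2 = 1066; next = 1065
base 4: 1065 = 4^(4 + 1) + 2·4^2 + 2·4 + 1; at 5: 5^(5 + 1) + 2·5^2 + 2·5 + 1 = 15686; next = 15685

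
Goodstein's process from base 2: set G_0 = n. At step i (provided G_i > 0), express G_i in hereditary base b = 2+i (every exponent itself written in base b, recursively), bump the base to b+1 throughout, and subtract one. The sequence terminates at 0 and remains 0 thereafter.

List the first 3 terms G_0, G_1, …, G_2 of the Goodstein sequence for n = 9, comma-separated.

base 2: 9 = 2^(2 + 1) + 1; at 3: 3^(3 + 1) + 1 = 82; next = 81
base 3: 81 = 3^(3 + 1); at 4: 4^(4 + 1) = 1024; next = 1023

9, 81, 1023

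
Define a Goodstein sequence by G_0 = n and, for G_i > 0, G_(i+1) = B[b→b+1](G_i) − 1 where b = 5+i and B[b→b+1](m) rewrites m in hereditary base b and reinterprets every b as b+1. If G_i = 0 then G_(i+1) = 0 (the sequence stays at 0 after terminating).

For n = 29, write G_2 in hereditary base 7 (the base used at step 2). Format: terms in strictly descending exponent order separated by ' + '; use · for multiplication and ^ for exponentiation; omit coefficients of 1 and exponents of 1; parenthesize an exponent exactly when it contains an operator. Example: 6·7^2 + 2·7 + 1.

7^2 + 2

i=0: 29 = 5^2 + 4 (b=5); 5→6: 6^2 + 4 = 40; 40−1 = 39
i=1: 39 = 6^2 + 3 (b=6); 6→7: 7^2 + 3 = 52; 52−1 = 51
i=2: 51 = 7^2 + 2 (b=7); 7→8: 8^2 + 2 = 66; 66−1 = 65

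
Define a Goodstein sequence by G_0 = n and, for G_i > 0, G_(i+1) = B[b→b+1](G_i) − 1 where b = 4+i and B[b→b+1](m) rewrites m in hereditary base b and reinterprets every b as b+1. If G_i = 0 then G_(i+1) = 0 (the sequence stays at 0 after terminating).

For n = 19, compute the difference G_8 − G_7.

19 —HB4→ 4^2 + 3 —bump→ 5^2 + 3 = 28 —(−1)→ 27
27 —HB5→ 5^2 + 2 —bump→ 6^2 + 2 = 38 —(−1)→ 37
37 —HB6→ 6^2 + 1 —bump→ 7^2 + 1 = 50 —(−1)→ 49
49 —HB7→ 7^2 —bump→ 8^2 = 64 —(−1)→ 63
63 —HB8→ 7·8 + 7 —bump→ 7·9 + 7 = 70 —(−1)→ 69
69 —HB9→ 7·9 + 6 —bump→ 7·10 + 6 = 76 —(−1)→ 75
75 —HB10→ 7·10 + 5 —bump→ 7·11 + 5 = 82 —(−1)→ 81
81 —HB11→ 7·11 + 4 —bump→ 7·12 + 4 = 88 —(−1)→ 87

6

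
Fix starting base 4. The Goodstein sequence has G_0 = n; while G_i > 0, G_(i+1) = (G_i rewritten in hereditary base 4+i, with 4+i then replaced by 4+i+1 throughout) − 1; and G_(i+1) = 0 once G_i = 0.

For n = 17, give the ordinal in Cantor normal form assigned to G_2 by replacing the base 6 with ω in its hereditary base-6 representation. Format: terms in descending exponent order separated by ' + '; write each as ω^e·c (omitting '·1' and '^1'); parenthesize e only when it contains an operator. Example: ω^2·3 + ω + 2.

G_0=17  [base 4] 4^2 + 1  →[4↦5]→  5^2 + 1 = 26  −1 ⇒ G_1=25
G_1=25  [base 5] 5^2  →[5↦6]→  6^2 = 36  −1 ⇒ G_2=35

ω·5 + 5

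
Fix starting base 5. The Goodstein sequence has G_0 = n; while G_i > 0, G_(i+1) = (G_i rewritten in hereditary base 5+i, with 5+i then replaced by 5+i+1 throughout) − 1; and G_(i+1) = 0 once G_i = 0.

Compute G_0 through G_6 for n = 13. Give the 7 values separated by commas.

13, 14, 15, 16, 17, 17, 17

G_0=13  [base 5] 2·5 + 3  →[5↦6]→  2·6 + 3 = 15  −1 ⇒ G_1=14
G_1=14  [base 6] 2·6 + 2  →[6↦7]→  2·7 + 2 = 16  −1 ⇒ G_2=15
G_2=15  [base 7] 2·7 + 1  →[7↦8]→  2·8 + 1 = 17  −1 ⇒ G_3=16
G_3=16  [base 8] 2·8  →[8↦9]→  2·9 = 18  −1 ⇒ G_4=17
G_4=17  [base 9] 9 + 8  →[9↦10]→  10 + 8 = 18  −1 ⇒ G_5=17
G_5=17  [base 10] 10 + 7  →[10↦11]→  11 + 7 = 18  −1 ⇒ G_6=17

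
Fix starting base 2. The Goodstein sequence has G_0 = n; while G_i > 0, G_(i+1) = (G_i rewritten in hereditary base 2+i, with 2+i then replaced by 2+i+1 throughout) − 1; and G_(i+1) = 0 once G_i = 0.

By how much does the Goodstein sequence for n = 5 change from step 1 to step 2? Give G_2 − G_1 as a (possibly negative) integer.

228

i=0: 5 = 2^2 + 1 (b=2); 2→3: 3^3 + 1 = 28; 28−1 = 27
i=1: 27 = 3^3 (b=3); 3→4: 4^4 = 256; 256−1 = 255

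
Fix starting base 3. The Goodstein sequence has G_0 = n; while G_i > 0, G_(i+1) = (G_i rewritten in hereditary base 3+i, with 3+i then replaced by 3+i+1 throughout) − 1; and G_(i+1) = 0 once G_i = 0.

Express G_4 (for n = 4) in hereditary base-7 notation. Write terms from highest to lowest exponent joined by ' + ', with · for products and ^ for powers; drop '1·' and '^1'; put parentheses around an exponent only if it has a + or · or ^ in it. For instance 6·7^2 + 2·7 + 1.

2

G_0 = 4. HB_3(4) = 3 + 1. Bump = 5. G_1 = 4.
G_1 = 4. HB_4(4) = 4. Bump = 5. G_2 = 4.
G_2 = 4. HB_5(4) = 4. Bump = 4. G_3 = 3.
G_3 = 3. HB_6(3) = 3. Bump = 3. G_4 = 2.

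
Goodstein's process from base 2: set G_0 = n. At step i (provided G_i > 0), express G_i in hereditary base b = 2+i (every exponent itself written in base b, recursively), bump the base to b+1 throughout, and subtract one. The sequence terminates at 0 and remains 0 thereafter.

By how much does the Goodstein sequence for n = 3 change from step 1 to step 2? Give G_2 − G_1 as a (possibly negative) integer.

step 0: 3 = 2 + 1; sub 3 for 2: 3 + 1; = 4; G_1 = 4−1 = 3
step 1: 3 = 3; sub 4 for 3: 4; = 4; G_2 = 4−1 = 3

0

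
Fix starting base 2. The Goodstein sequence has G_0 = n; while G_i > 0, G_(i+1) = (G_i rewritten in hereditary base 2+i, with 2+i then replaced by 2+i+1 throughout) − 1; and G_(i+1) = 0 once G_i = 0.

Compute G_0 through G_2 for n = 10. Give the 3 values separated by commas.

step 0: 10 = 2^(2 + 1) + 2; sub 3 for 2: 3^(3 + 1) + 3; = 84; G_1 = 84−1 = 83
step 1: 83 = 3^(3 + 1) + 2; sub 4 for 3: 4^(4 + 1) + 2; = 1026; G_2 = 1026−1 = 1025

10, 83, 1025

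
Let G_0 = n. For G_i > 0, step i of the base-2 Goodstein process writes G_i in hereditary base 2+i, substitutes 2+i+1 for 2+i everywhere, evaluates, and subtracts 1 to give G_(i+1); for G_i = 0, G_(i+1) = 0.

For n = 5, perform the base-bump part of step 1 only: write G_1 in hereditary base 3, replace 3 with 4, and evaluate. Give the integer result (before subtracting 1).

step 0: 5 = 2^2 + 1; sub 3 for 2: 3^3 + 1; = 28; G_1 = 28−1 = 27
step 1: 27 = 3^3; sub 4 for 3: 4^4; = 256; G_2 = 256−1 = 255

256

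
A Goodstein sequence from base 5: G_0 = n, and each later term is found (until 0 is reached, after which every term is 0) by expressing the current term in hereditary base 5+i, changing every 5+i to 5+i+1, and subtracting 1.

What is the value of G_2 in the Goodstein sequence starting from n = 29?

G_0=29  [base 5] 5^2 + 4  →[5↦6]→  6^2 + 4 = 40  −1 ⇒ G_1=39
G_1=39  [base 6] 6^2 + 3  →[6↦7]→  7^2 + 3 = 52  −1 ⇒ G_2=51

51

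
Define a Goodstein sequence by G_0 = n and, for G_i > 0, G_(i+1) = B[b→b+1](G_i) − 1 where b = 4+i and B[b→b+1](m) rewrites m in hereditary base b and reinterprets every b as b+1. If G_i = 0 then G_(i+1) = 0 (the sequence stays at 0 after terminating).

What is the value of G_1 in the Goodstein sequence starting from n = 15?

(0) 15|_4 = 3·4 + 3 ↦ 3·5 + 3|_5 = 18 ⇒ 17
(1) 17|_5 = 3·5 + 2 ↦ 3·6 + 2|_6 = 20 ⇒ 19

17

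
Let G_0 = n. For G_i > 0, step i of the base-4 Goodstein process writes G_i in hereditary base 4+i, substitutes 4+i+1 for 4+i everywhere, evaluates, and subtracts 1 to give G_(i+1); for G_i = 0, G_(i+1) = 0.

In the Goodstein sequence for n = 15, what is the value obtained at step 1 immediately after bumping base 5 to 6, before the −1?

G_0=15  [base 4] 3·4 + 3  →[4↦5]→  3·5 + 3 = 18  −1 ⇒ G_1=17
G_1=17  [base 5] 3·5 + 2  →[5↦6]→  3·6 + 2 = 20  −1 ⇒ G_2=19

20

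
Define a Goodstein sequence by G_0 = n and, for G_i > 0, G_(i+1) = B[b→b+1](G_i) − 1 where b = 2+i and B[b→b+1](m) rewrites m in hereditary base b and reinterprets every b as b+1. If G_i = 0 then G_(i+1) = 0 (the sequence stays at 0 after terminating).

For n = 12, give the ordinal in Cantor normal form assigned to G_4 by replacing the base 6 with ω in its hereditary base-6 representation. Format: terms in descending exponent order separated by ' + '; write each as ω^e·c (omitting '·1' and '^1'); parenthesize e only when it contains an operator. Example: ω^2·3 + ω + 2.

12 —HB2→ 2^(2 + 1) + 2^2 —bump→ 3^(3 + 1) + 3^3 = 108 —(−1)→ 107
107 —HB3→ 3^(3 + 1) + 2·3^2 + 2·3 + 2 —bump→ 4^(4 + 1) + 2·4^2 + 2·4 + 2 = 1066 —(−1)→ 1065
1065 —HB4→ 4^(4 + 1) + 2·4^2 + 2·4 + 1 —bump→ 5^(5 + 1) + 2·5^2 + 2·5 + 1 = 15686 —(−1)→ 15685
15685 —HB5→ 5^(5 + 1) + 2·5^2 + 2·5 —bump→ 6^(6 + 1) + 2·6^2 + 2·6 = 280020 —(−1)→ 280019
280019 —HB6→ 6^(6 + 1) + 2·6^2 + 6 + 5 —bump→ 7^(7 + 1) + 2·7^2 + 7 + 5 = 5764911 —(−1)→ 5764910

ω^(ω + 1) + ω^2·2 + ω + 5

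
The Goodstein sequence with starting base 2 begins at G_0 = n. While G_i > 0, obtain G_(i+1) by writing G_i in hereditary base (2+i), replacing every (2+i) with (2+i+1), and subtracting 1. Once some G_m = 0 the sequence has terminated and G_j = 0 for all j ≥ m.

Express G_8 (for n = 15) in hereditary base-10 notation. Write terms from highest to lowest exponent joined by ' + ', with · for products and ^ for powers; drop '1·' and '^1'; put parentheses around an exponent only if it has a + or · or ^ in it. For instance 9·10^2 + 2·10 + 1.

10^(10 + 1) + 7·10^7 + 7·10^6 + 7·10^5 + 7·10^4 + 7·10^3 + 7·10^2 + 7·10 + 5

step 0: 15 = 2^(2 + 1) + 2^2 + 2 + 1; sub 3 for 2: 3^(3 + 1) + 3^3 + 3 + 1; = 112; G_1 = 112−1 = 111
step 1: 111 = 3^(3 + 1) + 3^3 + 3; sub 4 for 3: 4^(4 + 1) + 4^4 + 4; = 1284; G_2 = 1284−1 = 1283
step 2: 1283 = 4^(4 + 1) + 4^4 + 3; sub 5 for 4: 5^(5 + 1) + 5^5 + 3; = 18753; G_3 = 18753−1 = 18752
step 3: 18752 = 5^(5 + 1) + 5^5 + 2; sub 6 for 5: 6^(6 + 1) + 6^6 + 2; = 326594; G_4 = 326594−1 = 326593
step 4: 326593 = 6^(6 + 1) + 6^6 + 1; sub 7 for 6: 7^(7 + 1) + 7^7 + 1; = 6588345; G_5 = 6588345−1 = 6588344
step 5: 6588344 = 7^(7 + 1) + 7^7; sub 8 for 7: 8^(8 + 1) + 8^8; = 150994944; G_6 = 150994944−1 = 150994943
step 6: 150994943 = 8^(8 + 1) + 7·8^7 + 7·8^6 + 7·8^5 + 7·8^4 + 7·8^3 + 7·8^2 + 7·8 + 7; sub 9 for 8: 9^(9 + 1) + 7·9^7 + 7·9^6 + 7·9^5 + 7·9^4 + 7·9^3 + 7·9^2 + 7·9 + 7; = 3524450281; G_7 = 3524450281−1 = 3524450280
step 7: 3524450280 = 9^(9 + 1) + 7·9^7 + 7·9^6 + 7·9^5 + 7·9^4 + 7·9^3 + 7·9^2 + 7·9 + 6; sub 10 for 9: 10^(10 + 1) + 7·10^7 + 7·10^6 + 7·10^5 + 7·10^4 + 7·10^3 + 7·10^2 + 7·10 + 6; = 100077777776; G_8 = 100077777776−1 = 100077777775
step 8: 100077777775 = 10^(10 + 1) + 7·10^7 + 7·10^6 + 7·10^5 + 7·10^4 + 7·10^3 + 7·10^2 + 7·10 + 5; sub 11 for 10: 11^(11 + 1) + 7·11^7 + 7·11^6 + 7·11^5 + 7·11^4 + 7·11^3 + 7·11^2 + 7·11 + 5; = 3138578427935; G_9 = 3138578427935−1 = 3138578427934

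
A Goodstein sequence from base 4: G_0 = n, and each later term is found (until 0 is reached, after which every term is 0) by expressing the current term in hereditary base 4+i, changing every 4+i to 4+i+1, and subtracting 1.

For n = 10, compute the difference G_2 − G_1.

G_0=10  [base 4] 2·4 + 2  →[4↦5]→  2·5 + 2 = 12  −1 ⇒ G_1=11
G_1=11  [base 5] 2·5 + 1  →[5↦6]→  2·6 + 1 = 13  −1 ⇒ G_2=12

1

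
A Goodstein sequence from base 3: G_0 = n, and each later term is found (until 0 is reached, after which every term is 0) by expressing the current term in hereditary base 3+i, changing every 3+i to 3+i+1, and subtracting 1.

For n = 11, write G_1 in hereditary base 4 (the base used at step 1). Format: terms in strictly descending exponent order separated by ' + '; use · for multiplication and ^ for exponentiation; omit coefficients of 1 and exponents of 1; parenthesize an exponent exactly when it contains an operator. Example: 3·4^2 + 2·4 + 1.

4^2 + 1

[0] 11 ≡ 3^2 + 2 (base 3). Lift 4: 18. −1: 17.
[1] 17 ≡ 4^2 + 1 (base 4). Lift 5: 26. −1: 25.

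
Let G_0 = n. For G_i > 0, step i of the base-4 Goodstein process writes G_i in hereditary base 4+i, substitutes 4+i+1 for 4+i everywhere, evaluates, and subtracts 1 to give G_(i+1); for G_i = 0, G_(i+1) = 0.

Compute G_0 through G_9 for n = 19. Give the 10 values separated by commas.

19, 27, 37, 49, 63, 69, 75, 81, 87, 93

[0] 19 ≡ 4^2 + 3 (base 4). Lift 5: 28. −1: 27.
[1] 27 ≡ 5^2 + 2 (base 5). Lift 6: 38. −1: 37.
[2] 37 ≡ 6^2 + 1 (base 6). Lift 7: 50. −1: 49.
[3] 49 ≡ 7^2 (base 7). Lift 8: 64. −1: 63.
[4] 63 ≡ 7·8 + 7 (base 8). Lift 9: 70. −1: 69.
[5] 69 ≡ 7·9 + 6 (base 9). Lift 10: 76. −1: 75.
[6] 75 ≡ 7·10 + 5 (base 10). Lift 11: 82. −1: 81.
[7] 81 ≡ 7·11 + 4 (base 11). Lift 12: 88. −1: 87.
[8] 87 ≡ 7·12 + 3 (base 12). Lift 13: 94. −1: 93.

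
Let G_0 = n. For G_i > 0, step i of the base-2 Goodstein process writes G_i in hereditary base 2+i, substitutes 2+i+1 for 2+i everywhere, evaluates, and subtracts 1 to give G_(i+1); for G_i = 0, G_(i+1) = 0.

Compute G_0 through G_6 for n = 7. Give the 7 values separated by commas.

(0) 7|_2 = 2^2 + 2 + 1 ↦ 3^3 + 3 + 1|_3 = 31 ⇒ 30
(1) 30|_3 = 3^3 + 3 ↦ 4^4 + 4|_4 = 260 ⇒ 259
(2) 259|_4 = 4^4 + 3 ↦ 5^5 + 3|_5 = 3128 ⇒ 3127
(3) 3127|_5 = 5^5 + 2 ↦ 6^6 + 2|_6 = 46658 ⇒ 46657
(4) 46657|_6 = 6^6 + 1 ↦ 7^7 + 1|_7 = 823544 ⇒ 823543
(5) 823543|_7 = 7^7 ↦ 8^8|_8 = 16777216 ⇒ 16777215

7, 30, 259, 3127, 46657, 823543, 16777215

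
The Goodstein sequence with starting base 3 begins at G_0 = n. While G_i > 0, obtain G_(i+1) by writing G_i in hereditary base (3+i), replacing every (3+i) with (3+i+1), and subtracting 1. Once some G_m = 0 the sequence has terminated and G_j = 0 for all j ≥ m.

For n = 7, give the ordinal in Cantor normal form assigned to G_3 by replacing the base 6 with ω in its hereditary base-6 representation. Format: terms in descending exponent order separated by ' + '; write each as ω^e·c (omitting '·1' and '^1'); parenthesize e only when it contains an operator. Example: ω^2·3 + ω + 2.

G_0=7  [base 3] 2·3 + 1  →[3↦4]→  2·4 + 1 = 9  −1 ⇒ G_1=8
G_1=8  [base 4] 2·4  →[4↦5]→  2·5 = 10  −1 ⇒ G_2=9
G_2=9  [base 5] 5 + 4  →[5↦6]→  6 + 4 = 10  −1 ⇒ G_3=9

ω + 3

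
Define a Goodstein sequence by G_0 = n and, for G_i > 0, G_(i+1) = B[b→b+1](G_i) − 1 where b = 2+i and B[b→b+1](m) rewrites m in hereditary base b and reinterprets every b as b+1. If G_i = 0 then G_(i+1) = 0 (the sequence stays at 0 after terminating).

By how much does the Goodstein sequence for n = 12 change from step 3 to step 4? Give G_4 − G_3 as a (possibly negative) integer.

264334

base 2: 12 = 2^(2 + 1) + 2^2; at 3: 3^(3 + 1) + 3^3 = 108; next = 107
base 3: 107 = 3^(3 + 1) + 2·3^2 + 2·3 + 2; at 4: 4^(4 + 1) + 2·4^2 + 2·4 + 2 = 1066; next = 1065
base 4: 1065 = 4^(4 + 1) + 2·4^2 + 2·4 + 1; at 5: 5^(5 + 1) + 2·5^2 + 2·5 + 1 = 15686; next = 15685
base 5: 15685 = 5^(5 + 1) + 2·5^2 + 2·5; at 6: 6^(6 + 1) + 2·6^2 + 2·6 = 280020; next = 280019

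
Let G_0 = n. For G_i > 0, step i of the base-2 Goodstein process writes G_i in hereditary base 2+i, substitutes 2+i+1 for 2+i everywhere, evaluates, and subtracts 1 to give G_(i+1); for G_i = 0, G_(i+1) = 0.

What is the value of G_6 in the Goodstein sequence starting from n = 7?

7 —HB2→ 2^2 + 2 + 1 —bump→ 3^3 + 3 + 1 = 31 —(−1)→ 30
30 —HB3→ 3^3 + 3 —bump→ 4^4 + 4 = 260 —(−1)→ 259
259 —HB4→ 4^4 + 3 —bump→ 5^5 + 3 = 3128 —(−1)→ 3127
3127 —HB5→ 5^5 + 2 —bump→ 6^6 + 2 = 46658 —(−1)→ 46657
46657 —HB6→ 6^6 + 1 —bump→ 7^7 + 1 = 823544 —(−1)→ 823543
823543 —HB7→ 7^7 —bump→ 8^8 = 16777216 —(−1)→ 16777215
16777215 —HB8→ 7·8^7 + 7·8^6 + 7·8^5 + 7·8^4 + 7·8^3 + 7·8^2 + 7·8 + 7 —bump→ 7·9^7 + 7·9^6 + 7·9^5 + 7·9^4 + 7·9^3 + 7·9^2 + 7·9 + 7 = 37665880 —(−1)→ 37665879

16777215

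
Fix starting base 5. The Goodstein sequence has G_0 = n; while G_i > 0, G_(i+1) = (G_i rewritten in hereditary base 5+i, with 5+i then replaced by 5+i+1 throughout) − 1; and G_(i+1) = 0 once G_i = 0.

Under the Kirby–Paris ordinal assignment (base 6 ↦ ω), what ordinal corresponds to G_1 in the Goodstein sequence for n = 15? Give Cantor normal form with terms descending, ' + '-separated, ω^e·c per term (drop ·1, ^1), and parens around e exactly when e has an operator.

base 5: 15 = 3·5; at 6: 3·6 = 18; next = 17
base 6: 17 = 2·6 + 5; at 7: 2·7 + 5 = 19; next = 18

ω·2 + 5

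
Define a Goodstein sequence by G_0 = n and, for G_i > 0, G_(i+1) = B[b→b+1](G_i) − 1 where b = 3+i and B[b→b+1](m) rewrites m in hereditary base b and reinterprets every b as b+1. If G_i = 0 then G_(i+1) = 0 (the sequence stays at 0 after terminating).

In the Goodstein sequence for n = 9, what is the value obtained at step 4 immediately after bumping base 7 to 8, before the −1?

24

G_0 = 9. HB_3(9) = 3^2. Bump = 16. G_1 = 15.
G_1 = 15. HB_4(15) = 3·4 + 3. Bump = 18. G_2 = 17.
G_2 = 17. HB_5(17) = 3·5 + 2. Bump = 20. G_3 = 19.
G_3 = 19. HB_6(19) = 3·6 + 1. Bump = 22. G_4 = 21.
G_4 = 21. HB_7(21) = 3·7. Bump = 24. G_5 = 23.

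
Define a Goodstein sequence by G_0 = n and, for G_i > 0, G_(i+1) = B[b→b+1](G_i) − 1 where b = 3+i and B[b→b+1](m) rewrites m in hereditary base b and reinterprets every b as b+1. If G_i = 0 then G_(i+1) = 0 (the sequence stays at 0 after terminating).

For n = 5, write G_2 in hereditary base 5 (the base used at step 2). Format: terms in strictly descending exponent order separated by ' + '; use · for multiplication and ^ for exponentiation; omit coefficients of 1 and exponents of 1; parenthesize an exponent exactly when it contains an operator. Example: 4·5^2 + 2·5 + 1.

5

G_0=5  [base 3] 3 + 2  →[3↦4]→  4 + 2 = 6  −1 ⇒ G_1=5
G_1=5  [base 4] 4 + 1  →[4↦5]→  5 + 1 = 6  −1 ⇒ G_2=5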